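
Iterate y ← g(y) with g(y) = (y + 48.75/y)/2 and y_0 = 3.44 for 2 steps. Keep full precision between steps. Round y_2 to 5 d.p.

7.17095

y_1 = g(3.440000) = 8.805756
y_2 = g(8.805756) = 7.170954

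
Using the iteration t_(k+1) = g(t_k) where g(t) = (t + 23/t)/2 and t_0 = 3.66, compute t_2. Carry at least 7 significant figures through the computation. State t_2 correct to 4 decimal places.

4.7990

t_1 = g(3.660000) = 4.972077
t_2 = g(4.972077) = 4.798955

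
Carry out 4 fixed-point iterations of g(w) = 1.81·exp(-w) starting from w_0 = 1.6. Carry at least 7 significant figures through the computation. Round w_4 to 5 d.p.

w_1 = g(1.600000) = 0.365433
w_2 = g(0.365433) = 1.255952
w_3 = g(1.255952) = 0.515496
w_4 = g(0.515496) = 1.080940

1.08094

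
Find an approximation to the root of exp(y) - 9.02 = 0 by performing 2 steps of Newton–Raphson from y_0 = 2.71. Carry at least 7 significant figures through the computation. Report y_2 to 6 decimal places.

2.205353

f'(y) = exp(y)
y_0 = 2.710000: f = 6.009276, f' = 15.029276 → y_1 = 2.710000 - (6.009276)/(15.029276) = 2.310162
y_1 = 2.310162: f = 1.056057, f' = 10.076057 → y_2 = 2.310162 - (1.056057)/(10.076057) = 2.205353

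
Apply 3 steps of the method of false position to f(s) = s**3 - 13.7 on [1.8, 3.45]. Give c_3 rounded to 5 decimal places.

2.36585

f(1.800000) = -7.868000, f(3.450000) = 27.363625
step 1: c = 2.168481, f(c) = -3.503124 < 0 → new bracket [2.168481, 3.450000]
step 2: c = 2.313923, f(c) = -1.310696 < 0 → new bracket [2.313923, 3.450000]
step 3: c = 2.365853, f(c) = -0.457702 < 0 → new bracket [2.365853, 3.450000]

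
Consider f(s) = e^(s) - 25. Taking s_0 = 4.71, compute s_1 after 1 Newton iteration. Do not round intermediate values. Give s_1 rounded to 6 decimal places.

3.935119

f'(s) = e^(s)
s_0 = 4.710000: f = 86.052160, f' = 111.052160 → s_1 = 4.710000 - (86.052160)/(111.052160) = 3.935119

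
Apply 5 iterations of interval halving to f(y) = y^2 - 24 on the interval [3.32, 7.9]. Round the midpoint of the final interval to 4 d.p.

4.9659

f(3.320000) = -12.977600, f(7.900000) = 38.410000 (opposite signs)
step 1: m = 5.610000, f(m) = 7.472100 > 0 → root in [3.320000, 5.610000]
step 2: m = 4.465000, f(m) = -4.063775 < 0 → root in [4.465000, 5.610000]
step 3: m = 5.037500, f(m) = 1.376406 > 0 → root in [4.465000, 5.037500]
step 4: m = 4.751250, f(m) = -1.425623 < 0 → root in [4.751250, 5.037500]
step 5: m = 4.894375, f(m) = -0.045093 < 0 → root in [4.894375, 5.037500]
Midpoint of [4.894375, 5.037500] = 4.965937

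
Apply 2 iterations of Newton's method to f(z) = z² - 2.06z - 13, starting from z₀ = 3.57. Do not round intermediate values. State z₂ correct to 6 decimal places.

Newton update: z ← z − f(z)/f'(z).
f'(z) = 2z - 2.06
z_0 = 3.570000: f = -7.609300, f' = 5.080000 → z_1 = 3.570000 - (-7.609300)/(5.080000) = 5.067894
z_1 = 5.067894: f = 2.243686, f' = 8.075787 → z_2 = 5.067894 - (2.243686)/(8.075787) = 4.790065

4.790065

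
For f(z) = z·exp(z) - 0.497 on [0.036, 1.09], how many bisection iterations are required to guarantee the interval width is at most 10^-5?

Initial width b − a = 1.09 − 0.036 = 1.054000.
After n steps the width is (b−a)/2^n; need (b−a)/2^n ≤ 10^-5.
So n ≥ log₂(1.054000/10^-5) = log₂(105400.0000) ≈ 16.6855.
Hence n = 17.

17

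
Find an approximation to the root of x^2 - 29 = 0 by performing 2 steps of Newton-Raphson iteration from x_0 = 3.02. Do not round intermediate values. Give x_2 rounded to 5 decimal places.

5.45312

f'(x) = 2x
x_0 = 3.020000: f = -19.879600, f' = 6.040000 → x_1 = 3.020000 - (-19.879600)/(6.040000) = 6.311325
x_1 = 6.311325: f = 10.832817, f' = 12.622649 → x_2 = 6.311325 - (10.832817)/(12.622649) = 5.453120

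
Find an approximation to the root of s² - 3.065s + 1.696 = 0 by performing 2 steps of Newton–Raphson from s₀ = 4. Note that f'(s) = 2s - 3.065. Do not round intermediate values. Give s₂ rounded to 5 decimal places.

Newton update: s ← s − f(s)/f'(s).
s_0 = 4.000000: f = 5.436000, f' = 4.935000 → s_1 = 4.000000 - (5.436000)/(4.935000) = 2.898480
s_1 = 2.898480: f = 1.213346, f' = 2.731960 → s_2 = 2.898480 - (1.213346)/(2.731960) = 2.454350

2.45435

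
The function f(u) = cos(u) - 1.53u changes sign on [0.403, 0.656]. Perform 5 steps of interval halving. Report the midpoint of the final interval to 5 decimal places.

0.55717

f(0.403000) = 0.303299, f(0.656000) = -0.211242 (opposite signs)
step 1: m = 0.529500, f(m) = 0.052925 > 0 → root in [0.529500, 0.656000]
step 2: m = 0.592750, f(m) = -0.077500 < 0 → root in [0.529500, 0.592750]
step 3: m = 0.561125, f(m) = -0.011864 < 0 → root in [0.529500, 0.561125]
step 4: m = 0.545313, f(m) = 0.020637 > 0 → root in [0.545313, 0.561125]
step 5: m = 0.553219, f(m) = 0.004413 > 0 → root in [0.553219, 0.561125]
Midpoint of [0.553219, 0.561125] = 0.557172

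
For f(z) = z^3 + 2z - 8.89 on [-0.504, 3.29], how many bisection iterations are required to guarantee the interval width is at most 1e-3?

Initial width b − a = 3.29 − -0.504 = 3.794000.
After n steps the width is (b−a)/2^n; need (b−a)/2^n ≤ 1e-3.
So n ≥ log₂(3.794000/1e-3) = log₂(3794.0000) ≈ 11.8895.
Hence n = 12.

12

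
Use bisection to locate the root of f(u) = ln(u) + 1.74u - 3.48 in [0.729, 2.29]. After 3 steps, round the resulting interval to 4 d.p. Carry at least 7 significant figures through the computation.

[1.5095, 1.7046]

f(0.729000) = -2.527622, f(2.290000) = 1.333152 (opposite signs)
step 1: m = 1.509500, f(m) = -0.441692 < 0 → root in [1.509500, 2.290000]
step 2: m = 1.899750, f(m) = 0.467287 > 0 → root in [1.509500, 1.899750]
step 3: m = 1.704625, f(m) = 0.019393 > 0 → root in [1.509500, 1.704625]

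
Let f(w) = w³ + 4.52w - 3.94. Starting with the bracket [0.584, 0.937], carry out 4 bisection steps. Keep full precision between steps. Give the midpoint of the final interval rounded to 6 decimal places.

f(0.584000) = -1.101143, f(0.937000) = 1.117897 (opposite signs)
step 1: m = 0.760500, f(m) = -0.062697 < 0 → root in [0.760500, 0.937000]
step 2: m = 0.848750, f(m) = 0.507770 > 0 → root in [0.760500, 0.848750]
step 3: m = 0.804625, f(m) = 0.217836 > 0 → root in [0.760500, 0.804625]
step 4: m = 0.782562, f(m) = 0.076427 > 0 → root in [0.760500, 0.782562]
Midpoint of [0.760500, 0.782562] = 0.771531

0.771531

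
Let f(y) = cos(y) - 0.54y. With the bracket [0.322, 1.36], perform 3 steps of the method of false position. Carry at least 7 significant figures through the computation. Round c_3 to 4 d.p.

f(0.322000) = 0.774724, f(1.360000) = -0.525161
step 1: c = 0.940642, f(c) = 0.081323 > 0 → new bracket [0.940642, 1.360000]
step 2: c = 0.996873, f(c) = 0.004619 > 0 → new bracket [0.996873, 1.360000]
step 3: c = 1.000039, f(c) = 0.000248 > 0 → new bracket [1.000039, 1.360000]

1.0000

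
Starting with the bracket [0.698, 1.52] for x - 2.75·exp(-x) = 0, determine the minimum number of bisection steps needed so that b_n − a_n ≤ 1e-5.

Initial width b − a = 1.52 − 0.698 = 0.822000.
After n steps the width is (b−a)/2^n; need (b−a)/2^n ≤ 1e-5.
So n ≥ log₂(0.822000/1e-5) = log₂(82200.0000) ≈ 16.3269.
Hence n = 17.

17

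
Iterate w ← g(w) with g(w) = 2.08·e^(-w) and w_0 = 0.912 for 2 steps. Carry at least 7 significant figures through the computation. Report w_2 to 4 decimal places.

w_1 = g(0.912000) = 0.835578
w_2 = g(0.835578) = 0.901938

0.9019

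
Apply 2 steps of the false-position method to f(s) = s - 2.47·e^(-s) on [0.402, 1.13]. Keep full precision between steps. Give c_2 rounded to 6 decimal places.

0.956116

False-position update: c = (a·f(b) − b·f(a))/(f(b) − f(a)); replace the endpoint whose sign matches f(c).
f(0.402000) = -1.250382, f(1.130000) = 0.332108
step 1: c = 0.977219, f(c) = 0.047619 > 0 → new bracket [0.402000, 0.977219]
step 2: c = 0.956116, f(c) = 0.006691 > 0 → new bracket [0.402000, 0.956116]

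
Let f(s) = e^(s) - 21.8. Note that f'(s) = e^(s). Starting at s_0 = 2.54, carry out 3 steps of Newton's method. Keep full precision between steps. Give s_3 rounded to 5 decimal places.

3.08202

Newton update: s ← s − f(s)/f'(s).
s_0 = 2.540000: f = -9.120329, f' = 12.679671 → s_1 = 2.540000 - (-9.120329)/(12.679671) = 3.259288
s_1 = 3.259288: f = 4.230984, f' = 26.030984 → s_2 = 3.259288 - (4.230984)/(26.030984) = 3.096751
s_2 = 3.096751: f = 0.325948, f' = 22.125948 → s_3 = 3.096751 - (0.325948)/(22.125948) = 3.082020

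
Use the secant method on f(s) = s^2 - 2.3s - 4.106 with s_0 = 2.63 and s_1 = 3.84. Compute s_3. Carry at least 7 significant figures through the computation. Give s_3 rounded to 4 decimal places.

3.4746

f(s_0) = -3.238100, f(s_1) = 1.807600
s_2 = 3.840000 - (1.807600)·(3.840000 - 2.630000)/(1.807600 - (-3.238100)) = 3.406523; f(s_2) = -0.336605
s_3 = 3.406523 - (-0.336605)·(3.406523 - 3.840000)/(-0.336605 - (1.807600)) = 3.474572; f(s_3) = -0.024867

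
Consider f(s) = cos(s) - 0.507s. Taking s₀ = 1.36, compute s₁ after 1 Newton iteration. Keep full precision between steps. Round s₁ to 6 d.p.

1.036549

f'(s) = -sin(s) - 0.507
s_0 = 1.360000: f = -0.480281, f' = -1.484865 → s_1 = 1.360000 - (-0.480281)/(-1.484865) = 1.036549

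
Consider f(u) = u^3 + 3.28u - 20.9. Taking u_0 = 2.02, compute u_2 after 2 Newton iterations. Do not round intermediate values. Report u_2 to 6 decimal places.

2.361543

f'(u) = 3u^2 + 3.28
u_0 = 2.020000: f = -6.031992, f' = 15.521200 → u_1 = 2.020000 - (-6.031992)/(15.521200) = 2.408629
u_1 = 2.408629: f = 0.973954, f' = 20.684484 → u_2 = 2.408629 - (0.973954)/(20.684484) = 2.361543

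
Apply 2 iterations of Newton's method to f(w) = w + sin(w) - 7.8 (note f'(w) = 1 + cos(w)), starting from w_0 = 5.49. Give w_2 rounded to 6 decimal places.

7.074246

w_0 = 5.490000: f = -3.022592, f' = 1.701579 → w_1 = 5.490000 - (-3.022592)/(1.701579) = 7.266345
w_1 = 7.266345: f = 0.298598, f' = 1.554396 → w_2 = 7.266345 - (0.298598)/(1.554396) = 7.074246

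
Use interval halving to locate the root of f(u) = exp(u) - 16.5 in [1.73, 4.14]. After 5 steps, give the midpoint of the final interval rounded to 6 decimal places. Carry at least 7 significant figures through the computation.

f(1.730000) = -10.859346, f(4.140000) = 46.302821 (opposite signs)
step 1: m = 2.935000, f(m) = 2.321503 > 0 → root in [1.730000, 2.935000]
step 2: m = 2.332500, f(m) = -6.196331 < 0 → root in [2.332500, 2.935000]
step 3: m = 2.633750, f(m) = -2.574106 < 0 → root in [2.633750, 2.935000]
step 4: m = 2.784375, f(m) = -0.310304 < 0 → root in [2.784375, 2.935000]
step 5: m = 2.859687, f(m) = 0.956071 > 0 → root in [2.784375, 2.859687]
Midpoint of [2.784375, 2.859687] = 2.822031

2.822031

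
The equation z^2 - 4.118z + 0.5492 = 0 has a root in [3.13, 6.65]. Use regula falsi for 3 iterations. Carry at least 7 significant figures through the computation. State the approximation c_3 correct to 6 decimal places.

3.906223

False-position update: c = (a·f(b) − b·f(a))/(f(b) − f(a)); replace the endpoint whose sign matches f(c).
f(3.130000) = -2.543240, f(6.650000) = 17.387000
step 1: c = 3.579177, f(c) = -1.379343 < 0 → new bracket [3.579177, 6.650000]
step 2: c = 3.804885, f(c) = -0.642166 < 0 → new bracket [3.804885, 6.650000]
step 3: c = 3.906223, f(c) = -0.278048 < 0 → new bracket [3.906223, 6.650000]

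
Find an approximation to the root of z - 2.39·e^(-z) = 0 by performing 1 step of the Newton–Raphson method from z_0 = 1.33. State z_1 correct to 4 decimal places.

f'(z) = 1 + 2.39·e^(-z)
z_0 = 1.330000: f = 0.697899, f' = 1.632101 → z_1 = 1.330000 - (0.697899)/(1.632101) = 0.902392

0.9024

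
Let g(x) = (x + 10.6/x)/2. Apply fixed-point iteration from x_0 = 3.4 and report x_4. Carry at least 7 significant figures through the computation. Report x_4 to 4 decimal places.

x_1 = g(3.400000) = 3.258824
x_2 = g(3.258824) = 3.255766
x_3 = g(3.255766) = 3.255764
x_4 = g(3.255764) = 3.255764

3.2558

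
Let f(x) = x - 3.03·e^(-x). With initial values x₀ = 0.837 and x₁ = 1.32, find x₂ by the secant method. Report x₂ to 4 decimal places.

f(x_0) = -0.475013, f(x_1) = 0.510580
x_2 = 1.320000 - (0.510580)·(1.320000 - 0.837000)/(0.510580 - (-0.475013)) = 1.069785; f(x_2) = 0.030246

1.0698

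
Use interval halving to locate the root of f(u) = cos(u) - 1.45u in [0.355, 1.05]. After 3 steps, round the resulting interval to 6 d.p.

f(0.355000) = 0.422896, f(1.050000) = -1.024929 (opposite signs)
step 1: m = 0.702500, f(m) = -0.255396 < 0 → root in [0.355000, 0.702500]
step 2: m = 0.528750, f(m) = 0.096751 > 0 → root in [0.528750, 0.702500]
step 3: m = 0.615625, f(m) = -0.076244 < 0 → root in [0.528750, 0.615625]

[0.528750, 0.615625]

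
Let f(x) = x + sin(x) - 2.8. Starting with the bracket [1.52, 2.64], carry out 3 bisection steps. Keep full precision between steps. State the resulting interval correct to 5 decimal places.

[1.80000, 1.94000]

f(1.520000) = -0.281290, f(2.640000) = 0.320823 (opposite signs)
step 1: m = 2.080000, f(m) = 0.153133 > 0 → root in [1.520000, 2.080000]
step 2: m = 1.800000, f(m) = -0.026152 < 0 → root in [1.800000, 2.080000]
step 3: m = 1.940000, f(m) = 0.072615 > 0 → root in [1.800000, 1.940000]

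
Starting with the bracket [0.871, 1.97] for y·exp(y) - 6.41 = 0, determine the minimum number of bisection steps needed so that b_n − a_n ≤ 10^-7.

Initial width b − a = 1.97 − 0.871 = 1.099000.
After n steps the width is (b−a)/2^n; need (b−a)/2^n ≤ 10^-7.
So n ≥ log₂(1.099000/10^-7) = log₂(10990000.0000) ≈ 23.3897.
Hence n = 24.

24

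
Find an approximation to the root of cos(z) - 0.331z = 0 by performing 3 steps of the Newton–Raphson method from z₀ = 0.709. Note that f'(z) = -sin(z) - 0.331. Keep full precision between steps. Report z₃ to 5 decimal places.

z_0 = 0.709000: f = 0.524334, f' = -0.982075 → z_1 = 0.709000 - (0.524334)/(-0.982075) = 1.242905
z_1 = 1.242905: f = -0.089354, f' = -1.277723 → z_2 = 1.242905 - (-0.089354)/(-1.277723) = 1.172973
z_2 = 1.172973: f = -0.000841, f' = -1.252906 → z_3 = 1.172973 - (-0.000841)/(-1.252906) = 1.172301

1.17230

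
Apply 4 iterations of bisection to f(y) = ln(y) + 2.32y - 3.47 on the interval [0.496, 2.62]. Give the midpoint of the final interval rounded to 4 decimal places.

1.3589

f(0.496000) = -3.020459, f(2.620000) = 3.571574 (opposite signs)
step 1: m = 1.558000, f(m) = 0.587963 > 0 → root in [0.496000, 1.558000]
step 2: m = 1.027000, f(m) = -1.060718 < 0 → root in [1.027000, 1.558000]
step 3: m = 1.292500, f(m) = -0.214822 < 0 → root in [1.292500, 1.558000]
step 4: m = 1.425250, f(m) = 0.190927 > 0 → root in [1.292500, 1.425250]
Midpoint of [1.292500, 1.425250] = 1.358875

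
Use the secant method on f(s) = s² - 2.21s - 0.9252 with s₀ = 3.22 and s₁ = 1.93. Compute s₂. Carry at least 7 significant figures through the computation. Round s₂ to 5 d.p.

f(s_0) = 2.327000, f(s_1) = -1.465600
s_2 = 1.930000 - (-1.465600)·(1.930000 - 3.220000)/(-1.465600 - (2.327000)) = 2.428503; f(s_2) = -0.394564

2.42850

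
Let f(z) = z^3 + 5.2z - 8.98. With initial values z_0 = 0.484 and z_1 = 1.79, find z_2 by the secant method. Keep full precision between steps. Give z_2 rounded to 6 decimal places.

Secant update: z_(k+1) = z_k − f(z_k)·(z_k − z_(k-1))/(f(z_k) − f(z_(k-1))).
f(z_0) = -6.349820, f(z_1) = 6.063339
z_2 = 1.790000 - (6.063339)·(1.790000 - 0.484000)/(6.063339 - (-6.349820)) = 1.152070; f(z_2) = -1.460129

1.152070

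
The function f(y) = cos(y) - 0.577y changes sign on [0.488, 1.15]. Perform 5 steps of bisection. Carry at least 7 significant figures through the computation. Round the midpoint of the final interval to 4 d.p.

0.9742

f(0.488000) = 0.601696, f(1.150000) = -0.255063 (opposite signs)
step 1: m = 0.819000, f(m) = 0.210389 > 0 → root in [0.819000, 1.150000]
step 2: m = 0.984500, f(m) = -0.014777 < 0 → root in [0.819000, 0.984500]
step 3: m = 0.901750, f(m) = 0.099928 > 0 → root in [0.901750, 0.984500]
step 4: m = 0.943125, f(m) = 0.043078 > 0 → root in [0.943125, 0.984500]
step 5: m = 0.963812, f(m) = 0.014273 > 0 → root in [0.963812, 0.984500]
Midpoint of [0.963812, 0.984500] = 0.974156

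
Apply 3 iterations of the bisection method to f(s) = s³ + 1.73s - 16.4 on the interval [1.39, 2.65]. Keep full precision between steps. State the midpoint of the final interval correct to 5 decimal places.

f(1.390000) = -11.309681, f(2.650000) = 6.794125 (opposite signs)
step 1: m = 2.020000, f(m) = -4.662992 < 0 → root in [2.020000, 2.650000]
step 2: m = 2.335000, f(m) = 0.370495 > 0 → root in [2.020000, 2.335000]
step 3: m = 2.177500, f(m) = -2.308295 < 0 → root in [2.177500, 2.335000]
Midpoint of [2.177500, 2.335000] = 2.256250

2.25625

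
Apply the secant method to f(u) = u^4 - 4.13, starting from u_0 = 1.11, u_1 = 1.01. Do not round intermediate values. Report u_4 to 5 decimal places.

1.40131

Secant update: u_(k+1) = u_k − f(u_k)·(u_k − u_(k-1))/(f(u_k) − f(u_(k-1))).
f(u_0) = -2.611930, f(u_1) = -3.089396
u_2 = 1.010000 - (-3.089396)·(1.010000 - 1.110000)/(-3.089396 - (-2.611930)) = 1.657039; f(u_2) = 3.409306
u_3 = 1.657039 - (3.409306)·(1.657039 - 1.010000)/(3.409306 - (-3.089396)) = 1.317594; f(u_3) = -1.116118
u_4 = 1.317594 - (-1.116118)·(1.317594 - 1.657039)/(-1.116118 - (3.409306)) = 1.401312; f(u_4) = -0.273976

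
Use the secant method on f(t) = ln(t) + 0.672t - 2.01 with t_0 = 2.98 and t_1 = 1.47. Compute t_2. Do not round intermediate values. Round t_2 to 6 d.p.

f(t_0) = 1.084483, f(t_1) = -0.636898
t_2 = 1.470000 - (-0.636898)·(1.470000 - 2.980000)/(-0.636898 - (1.084483)) = 2.028688; f(t_2) = 0.060668

2.028688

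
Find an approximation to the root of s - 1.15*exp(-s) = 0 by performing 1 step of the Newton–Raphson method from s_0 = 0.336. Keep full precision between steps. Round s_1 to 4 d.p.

Newton update: s ← s − f(s)/f'(s).
f'(s) = 1 + 1.15*exp(-s)
s_0 = 0.336000: f = -0.485817, f' = 1.821817 → s_1 = 0.336000 - (-0.485817)/(1.821817) = 0.602666

0.6027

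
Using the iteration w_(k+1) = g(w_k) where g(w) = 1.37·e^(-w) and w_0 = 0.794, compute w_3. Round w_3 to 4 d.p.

0.6553

w_1 = g(0.794000) = 0.619285
w_2 = g(0.619285) = 0.737511
w_3 = g(0.737511) = 0.655275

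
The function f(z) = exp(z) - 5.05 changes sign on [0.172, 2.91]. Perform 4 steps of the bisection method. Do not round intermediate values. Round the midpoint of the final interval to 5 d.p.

1.62656

f(0.172000) = -3.862322, f(2.910000) = 13.306799 (opposite signs)
step 1: m = 1.541000, f(m) = -0.380743 < 0 → root in [1.541000, 2.910000]
step 2: m = 2.225500, f(m) = 4.208111 > 0 → root in [1.541000, 2.225500]
step 3: m = 1.883250, f(m) = 1.524838 > 0 → root in [1.541000, 1.883250]
step 4: m = 1.712125, f(m) = 0.490723 > 0 → root in [1.541000, 1.712125]
Midpoint of [1.541000, 1.712125] = 1.626563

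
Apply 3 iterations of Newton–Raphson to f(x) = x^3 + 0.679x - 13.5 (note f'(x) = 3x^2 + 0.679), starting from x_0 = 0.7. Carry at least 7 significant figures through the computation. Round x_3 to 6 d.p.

Newton update: x ← x − f(x)/f'(x).
x_0 = 0.700000: f = -12.681700, f' = 2.149000 → x_1 = 0.700000 - (-12.681700)/(2.149000) = 6.601210
x_1 = 6.601210: f = 278.636356, f' = 131.406915 → x_2 = 6.601210 - (278.636356)/(131.406915) = 4.480801
x_2 = 4.480801: f = 79.506108, f' = 60.911739 → x_3 = 4.480801 - (79.506108)/(60.911739) = 3.175534

3.175534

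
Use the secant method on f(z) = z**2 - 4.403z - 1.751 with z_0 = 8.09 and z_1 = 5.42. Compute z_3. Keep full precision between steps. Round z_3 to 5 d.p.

4.79564

f(z_0) = 28.076830, f(z_1) = 3.761140
z_2 = 5.420000 - (3.761140)·(5.420000 - 8.090000)/(3.761140 - (28.076830)) = 5.007006; f(z_2) = 1.273259
z_3 = 5.007006 - (1.273259)·(5.007006 - 5.420000)/(1.273259 - (3.761140)) = 4.795641; f(z_3) = 0.131967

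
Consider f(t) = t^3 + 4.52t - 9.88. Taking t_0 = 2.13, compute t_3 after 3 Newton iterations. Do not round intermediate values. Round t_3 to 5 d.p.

1.47538

f'(t) = 3t^2 + 4.52
t_0 = 2.130000: f = 9.411197, f' = 18.130700 → t_1 = 2.130000 - (9.411197)/(18.130700) = 1.610925
t_1 = 1.610925: f = 1.581857, f' = 12.305236 → t_2 = 1.610925 - (1.581857)/(12.305236) = 1.482373
t_2 = 1.482373: f = 0.077740, f' = 11.112292 → t_3 = 1.482373 - (0.077740)/(11.112292) = 1.475377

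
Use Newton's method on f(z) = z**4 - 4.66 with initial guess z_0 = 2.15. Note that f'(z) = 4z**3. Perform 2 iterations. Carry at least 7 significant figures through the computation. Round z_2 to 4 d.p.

Newton update: z ← z − f(z)/f'(z).
z_0 = 2.150000: f = 16.707506, f' = 39.753500 → z_1 = 2.150000 - (16.707506)/(39.753500) = 1.729722
z_1 = 1.729722: f = 4.291702, f' = 20.700899 → z_2 = 1.729722 - (4.291702)/(20.700899) = 1.522403

1.5224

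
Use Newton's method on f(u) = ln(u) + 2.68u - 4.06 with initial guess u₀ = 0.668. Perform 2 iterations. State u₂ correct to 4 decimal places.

f'(u) = 1/u + 2.68
u_0 = 0.668000: f = -2.673227, f' = 4.177006 → u_1 = 0.668000 - (-2.673227)/(4.177006) = 1.307986
u_1 = 1.307986: f = -0.286108, f' = 3.444534 → u_2 = 1.307986 - (-0.286108)/(3.444534) = 1.391048

1.3910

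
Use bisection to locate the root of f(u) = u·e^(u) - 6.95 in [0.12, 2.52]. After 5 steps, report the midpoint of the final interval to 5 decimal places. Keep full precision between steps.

1.50750

f(0.120000) = -6.814700, f(2.520000) = 24.370064 (opposite signs)
step 1: m = 1.320000, f(m) = -2.008684 < 0 → root in [1.320000, 2.520000]
step 2: m = 1.920000, f(m) = 6.146240 > 0 → root in [1.320000, 1.920000]
step 3: m = 1.620000, f(m) = 1.236006 > 0 → root in [1.320000, 1.620000]
step 4: m = 1.470000, f(m) = -0.556624 < 0 → root in [1.470000, 1.620000]
step 5: m = 1.545000, f(m) = 0.292916 > 0 → root in [1.470000, 1.545000]
Midpoint of [1.470000, 1.545000] = 1.507500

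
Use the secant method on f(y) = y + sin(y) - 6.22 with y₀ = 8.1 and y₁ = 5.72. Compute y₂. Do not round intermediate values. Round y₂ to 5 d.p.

6.35357

Secant update: y_(k+1) = y_k − f(y_k)·(y_k − y_(k-1))/(f(y_k) − f(y_(k-1))).
f(y_0) = 2.849890, f(y_1) = -1.033882
y_2 = 5.720000 - (-1.033882)·(5.720000 - 8.100000)/(-1.033882 - (2.849890)) = 6.353570; f(y_2) = 0.203896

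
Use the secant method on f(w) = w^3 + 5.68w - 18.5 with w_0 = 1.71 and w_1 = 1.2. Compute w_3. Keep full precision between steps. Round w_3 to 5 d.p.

f(w_0) = -3.786989, f(w_1) = -9.956000
w_2 = 1.200000 - (-9.956000)·(1.200000 - 1.710000)/(-9.956000 - (-3.786989)) = 2.023075; f(w_2) = 1.271177
w_3 = 2.023075 - (1.271177)·(2.023075 - 1.200000)/(1.271177 - (-9.956000)) = 1.929884; f(w_3) = -0.350498

1.92988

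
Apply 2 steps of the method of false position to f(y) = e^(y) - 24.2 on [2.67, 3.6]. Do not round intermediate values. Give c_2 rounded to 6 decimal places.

3.165483

f(2.670000) = -9.760031, f(3.600000) = 12.398234
step 1: c = 3.079636, f(c) = -2.449511 < 0 → new bracket [3.079636, 3.600000]
step 2: c = 3.165483, f(c) = -0.499802 < 0 → new bracket [3.165483, 3.600000]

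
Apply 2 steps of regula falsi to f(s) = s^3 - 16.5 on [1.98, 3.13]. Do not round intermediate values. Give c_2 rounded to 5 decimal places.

2.51994

f(1.980000) = -8.737608, f(3.130000) = 14.164297
step 1: c = 2.418752, f(c) = -2.349433 < 0 → new bracket [2.418752, 3.130000]
step 2: c = 2.519942, f(c) = -0.498096 < 0 → new bracket [2.519942, 3.130000]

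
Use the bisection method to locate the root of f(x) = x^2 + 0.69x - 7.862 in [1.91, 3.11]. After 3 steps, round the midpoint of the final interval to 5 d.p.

2.43500

f(1.910000) = -2.896000, f(3.110000) = 3.956000 (opposite signs)
step 1: m = 2.510000, f(m) = 0.170000 > 0 → root in [1.910000, 2.510000]
step 2: m = 2.210000, f(m) = -1.453000 < 0 → root in [2.210000, 2.510000]
step 3: m = 2.360000, f(m) = -0.664000 < 0 → root in [2.360000, 2.510000]
Midpoint of [2.360000, 2.510000] = 2.435000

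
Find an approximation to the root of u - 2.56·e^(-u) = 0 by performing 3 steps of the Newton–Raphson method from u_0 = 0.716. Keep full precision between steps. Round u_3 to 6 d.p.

f'(u) = 1 + 2.56·e^(-u)
u_0 = 0.716000: f = -0.535080, f' = 2.251080 → u_1 = 0.716000 - (-0.535080)/(2.251080) = 0.953699
u_1 = 0.953699: f = -0.032702, f' = 1.986401 → u_2 = 0.953699 - (-0.032702)/(1.986401) = 0.970162
u_2 = 0.970162: f = -0.000133, f' = 1.970295 → u_3 = 0.970162 - (-0.000133)/(1.970295) = 0.970230

0.970230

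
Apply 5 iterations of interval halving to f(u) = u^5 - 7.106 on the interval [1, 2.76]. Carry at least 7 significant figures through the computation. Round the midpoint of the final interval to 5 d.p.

1.46750

f(1.000000) = -6.106000, f(2.760000) = 153.050810 (opposite signs)
step 1: m = 1.880000, f(m) = 16.378929 > 0 → root in [1.000000, 1.880000]
step 2: m = 1.440000, f(m) = -0.914264 < 0 → root in [1.440000, 1.880000]
step 3: m = 1.660000, f(m) = 5.498930 > 0 → root in [1.440000, 1.660000]
step 4: m = 1.550000, f(m) = 1.840610 > 0 → root in [1.440000, 1.550000]
step 5: m = 1.495000, f(m) = 0.362028 > 0 → root in [1.440000, 1.495000]
Midpoint of [1.440000, 1.495000] = 1.467500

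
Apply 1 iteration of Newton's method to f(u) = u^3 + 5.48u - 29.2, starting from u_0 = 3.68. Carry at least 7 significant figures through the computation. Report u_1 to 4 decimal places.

2.7951

f'(u) = 3u^2 + 5.48
u_0 = 3.680000: f = 40.802432, f' = 46.107200 → u_1 = 3.680000 - (40.802432)/(46.107200) = 2.795053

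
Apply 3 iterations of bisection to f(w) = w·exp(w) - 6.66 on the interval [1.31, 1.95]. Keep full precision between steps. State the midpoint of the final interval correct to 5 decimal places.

1.51000

f(1.310000) = -1.804912, f(1.950000) = 7.045941 (opposite signs)
step 1: m = 1.630000, f(m) = 1.659316 > 0 → root in [1.310000, 1.630000]
step 2: m = 1.470000, f(m) = -0.266624 < 0 → root in [1.470000, 1.630000]
step 3: m = 1.550000, f(m) = 0.642779 > 0 → root in [1.470000, 1.550000]
Midpoint of [1.470000, 1.550000] = 1.510000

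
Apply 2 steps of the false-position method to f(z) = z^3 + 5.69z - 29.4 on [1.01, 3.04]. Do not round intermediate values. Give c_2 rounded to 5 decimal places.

2.43548

f(1.010000) = -22.622799, f(3.040000) = 15.992064
step 1: c = 2.199290, f(c) = -6.248340 < 0 → new bracket [2.199290, 3.040000]
step 2: c = 2.435484, f(c) = -1.095826 < 0 → new bracket [2.435484, 3.040000]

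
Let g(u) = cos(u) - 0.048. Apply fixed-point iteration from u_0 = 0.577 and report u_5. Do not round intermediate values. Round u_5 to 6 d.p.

0.724915

u_1 = g(0.577000) = 0.790103
u_2 = g(0.790103) = 0.655772
u_3 = g(0.655772) = 0.744577
u_4 = g(0.744577) = 0.687374
u_5 = g(0.687374) = 0.724915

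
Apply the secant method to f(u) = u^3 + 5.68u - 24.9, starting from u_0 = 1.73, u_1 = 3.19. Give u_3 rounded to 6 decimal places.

2.246999

f(u_0) = -9.895883, f(u_1) = 25.680959
u_2 = 3.190000 - (25.680959)·(3.190000 - 1.730000)/(25.680959 - (-9.895883)) = 2.136107; f(u_2) = -3.019965
u_3 = 2.136107 - (-3.019965)·(2.136107 - 3.190000)/(-3.019965 - (25.680959)) = 2.246999; f(u_3) = -0.791934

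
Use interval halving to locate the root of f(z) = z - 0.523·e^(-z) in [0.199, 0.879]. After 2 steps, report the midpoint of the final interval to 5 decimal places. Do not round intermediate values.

0.28400

f(0.199000) = -0.229625, f(0.879000) = 0.661851 (opposite signs)
step 1: m = 0.539000, f(m) = 0.233918 > 0 → root in [0.199000, 0.539000]
step 2: m = 0.369000, f(m) = 0.007385 > 0 → root in [0.199000, 0.369000]
Midpoint of [0.199000, 0.369000] = 0.284000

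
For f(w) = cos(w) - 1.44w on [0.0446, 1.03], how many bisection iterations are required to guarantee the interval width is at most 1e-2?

Initial width b − a = 1.03 − 0.0446 = 0.985400.
After n steps the width is (b−a)/2^n; need (b−a)/2^n ≤ 1e-2.
So n ≥ log₂(0.985400/1e-2) = log₂(98.5400) ≈ 6.6226.
Hence n = 7.

7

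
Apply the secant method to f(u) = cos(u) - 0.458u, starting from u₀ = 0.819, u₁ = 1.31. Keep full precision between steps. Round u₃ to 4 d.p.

1.0621

f(u_0) = 0.307850, f(u_1) = -0.342130
u_2 = 1.310000 - (-0.342130)·(1.310000 - 0.819000)/(-0.342130 - (0.307850)) = 1.051552; f(u_2) = 0.014613
u_3 = 1.051552 - (0.014613)·(1.051552 - 1.310000)/(0.014613 - (-0.342130)) = 1.062139; f(u_3) = 0.000545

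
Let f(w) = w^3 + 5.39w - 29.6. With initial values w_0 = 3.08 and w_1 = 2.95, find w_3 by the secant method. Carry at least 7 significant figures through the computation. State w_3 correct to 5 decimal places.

Secant update: w_(k+1) = w_k − f(w_k)·(w_k − w_(k-1))/(f(w_k) − f(w_(k-1))).
f(w_0) = 16.219312, f(w_1) = 11.972875
w_2 = 2.950000 - (11.972875)·(2.950000 - 3.080000)/(11.972875 - (16.219312)) = 2.583464; f(w_2) = 1.567639
w_3 = 2.583464 - (1.567639)·(2.583464 - 2.950000)/(1.567639 - (11.972875)) = 2.528242; f(w_3) = 0.187759

2.52824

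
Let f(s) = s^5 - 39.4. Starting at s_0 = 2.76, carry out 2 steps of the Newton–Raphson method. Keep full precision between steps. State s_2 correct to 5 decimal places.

f'(s) = 5s^4
s_0 = 2.760000: f = 120.756810, f' = 290.139149 → s_1 = 2.760000 - (120.756810)/(290.139149) = 2.343797
s_1 = 2.343797: f = 31.329386, f' = 150.886337 → s_2 = 2.343797 - (31.329386)/(150.886337) = 2.136161

2.13616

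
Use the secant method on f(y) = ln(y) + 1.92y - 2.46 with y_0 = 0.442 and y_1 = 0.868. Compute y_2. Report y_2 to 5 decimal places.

f(y_0) = -2.427805, f(y_1) = -0.935004
y_2 = 0.868000 - (-0.935004)·(0.868000 - 0.442000)/(-0.935004 - (-2.427805)) = 1.134821; f(y_2) = -0.154668

1.13482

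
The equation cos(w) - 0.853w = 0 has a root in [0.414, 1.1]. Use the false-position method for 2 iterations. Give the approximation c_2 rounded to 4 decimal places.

f(0.414000) = 0.562377, f(1.100000) = -0.484704
step 1: c = 0.782444, f(c) = 0.041768 > 0 → new bracket [0.782444, 1.100000]
step 2: c = 0.807637, f(c) = 0.002293 > 0 → new bracket [0.807637, 1.100000]

0.8076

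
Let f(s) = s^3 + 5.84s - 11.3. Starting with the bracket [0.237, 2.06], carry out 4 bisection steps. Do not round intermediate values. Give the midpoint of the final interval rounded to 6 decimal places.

f(0.237000) = -9.902608, f(2.060000) = 9.472216 (opposite signs)
step 1: m = 1.148500, f(m) = -3.077828 < 0 → root in [1.148500, 2.060000]
step 2: m = 1.604250, f(m) = 2.197547 > 0 → root in [1.148500, 1.604250]
step 3: m = 1.376375, f(m) = -0.654554 < 0 → root in [1.376375, 1.604250]
step 4: m = 1.490312, f(m) = 0.713456 > 0 → root in [1.376375, 1.490312]
Midpoint of [1.376375, 1.490312] = 1.433344

1.433344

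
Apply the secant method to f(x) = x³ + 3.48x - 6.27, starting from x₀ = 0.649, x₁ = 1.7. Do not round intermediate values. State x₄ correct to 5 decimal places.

f(x_0) = -3.738121, f(x_1) = 4.559000
x_2 = 1.700000 - (4.559000)·(1.700000 - 0.649000)/(4.559000 - (-3.738121)) = 1.122509; f(x_2) = -0.949275
x_3 = 1.122509 - (-0.949275)·(1.122509 - 1.700000)/(-0.949275 - (4.559000)) = 1.222032; f(x_3) = -0.192393
x_4 = 1.222032 - (-0.192393)·(1.222032 - 1.122509)/(-0.192393 - (-0.949275)) = 1.247330; f(x_4) = 0.011342

1.24733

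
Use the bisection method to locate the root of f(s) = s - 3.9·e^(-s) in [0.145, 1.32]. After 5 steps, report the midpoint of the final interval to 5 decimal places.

f(0.145000) = -3.228587, f(1.320000) = 0.278172 (opposite signs)
step 1: m = 0.732500, f(m) = -1.142252 < 0 → root in [0.732500, 1.320000]
step 2: m = 1.026250, f(m) = -0.371308 < 0 → root in [1.026250, 1.320000]
step 3: m = 1.173125, f(m) = -0.033529 < 0 → root in [1.173125, 1.320000]
step 4: m = 1.246563, f(m) = 0.125346 > 0 → root in [1.173125, 1.246563]
step 5: m = 1.209844, f(m) = 0.046693 > 0 → root in [1.173125, 1.209844]
Midpoint of [1.173125, 1.209844] = 1.191484

1.19148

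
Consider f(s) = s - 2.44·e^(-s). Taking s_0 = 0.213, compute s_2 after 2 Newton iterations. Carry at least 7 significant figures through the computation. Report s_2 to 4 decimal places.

0.9417

f'(s) = 1 + 2.44·e^(-s)
s_0 = 0.213000: f = -1.758901, f' = 2.971901 → s_1 = 0.213000 - (-1.758901)/(2.971901) = 0.804844
s_1 = 0.804844: f = -0.286221, f' = 2.091065 → s_2 = 0.804844 - (-0.286221)/(2.091065) = 0.941722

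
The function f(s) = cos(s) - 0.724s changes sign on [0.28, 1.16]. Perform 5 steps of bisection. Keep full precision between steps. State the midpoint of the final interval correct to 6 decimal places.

f(0.280000) = 0.758335, f(1.160000) = -0.440500 (opposite signs)
step 1: m = 0.720000, f(m) = 0.230526 > 0 → root in [0.720000, 1.160000]
step 2: m = 0.940000, f(m) = -0.090772 < 0 → root in [0.720000, 0.940000]
step 3: m = 0.830000, f(m) = 0.073956 > 0 → root in [0.830000, 0.940000]
step 4: m = 0.885000, f(m) = -0.007450 < 0 → root in [0.830000, 0.885000]
step 5: m = 0.857500, f(m) = 0.033500 > 0 → root in [0.857500, 0.885000]
Midpoint of [0.857500, 0.885000] = 0.871250

0.871250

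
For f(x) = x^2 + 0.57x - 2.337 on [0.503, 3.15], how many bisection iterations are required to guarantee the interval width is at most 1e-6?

22

Initial width b − a = 3.15 − 0.503 = 2.647000.
After n steps the width is (b−a)/2^n; need (b−a)/2^n ≤ 1e-6.
So n ≥ log₂(2.647000/1e-6) = log₂(2647000.0000) ≈ 21.3359.
Hence n = 22.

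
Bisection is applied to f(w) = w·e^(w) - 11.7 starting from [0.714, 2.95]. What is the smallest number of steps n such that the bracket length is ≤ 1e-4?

15

Initial width b − a = 2.95 − 0.714 = 2.236000.
After n steps the width is (b−a)/2^n; need (b−a)/2^n ≤ 1e-4.
So n ≥ log₂(2.236000/1e-4) = log₂(22360.0000) ≈ 14.4486.
Hence n = 15.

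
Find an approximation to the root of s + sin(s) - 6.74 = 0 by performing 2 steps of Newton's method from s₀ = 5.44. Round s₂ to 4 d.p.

f'(s) = 1 + cos(s)
s_0 = 5.440000: f = -2.046765, f' = 1.665088 → s_1 = 5.440000 - (-2.046765)/(1.665088) = 6.669224
s_1 = 6.669224: f = 0.305745, f' = 1.926408 → s_2 = 6.669224 - (0.305745)/(1.926408) = 6.510511

6.5105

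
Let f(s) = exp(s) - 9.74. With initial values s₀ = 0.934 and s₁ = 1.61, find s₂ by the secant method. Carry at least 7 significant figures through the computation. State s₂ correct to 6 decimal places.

f(s_0) = -7.195332, f(s_1) = -4.737189
s_2 = 1.610000 - (-4.737189)·(1.610000 - 0.934000)/(-4.737189 - (-7.195332)) = 2.912747; f(s_2) = 8.667296

2.912747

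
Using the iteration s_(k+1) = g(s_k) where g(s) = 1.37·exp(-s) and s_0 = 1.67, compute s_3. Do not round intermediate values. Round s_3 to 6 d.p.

s_1 = g(1.670000) = 0.257898
s_2 = g(0.257898) = 1.058563
s_3 = g(1.058563) = 0.475327

0.475327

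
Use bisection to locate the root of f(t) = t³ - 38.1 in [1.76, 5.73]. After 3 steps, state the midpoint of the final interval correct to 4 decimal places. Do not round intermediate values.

3.4969

f(1.760000) = -32.648224, f(5.730000) = 150.032517 (opposite signs)
step 1: m = 3.745000, f(m) = 14.423719 > 0 → root in [1.760000, 3.745000]
step 2: m = 2.752500, f(m) = -17.246355 < 0 → root in [2.752500, 3.745000]
step 3: m = 3.248750, f(m) = -3.811469 < 0 → root in [3.248750, 3.745000]
Midpoint of [3.248750, 3.745000] = 3.496875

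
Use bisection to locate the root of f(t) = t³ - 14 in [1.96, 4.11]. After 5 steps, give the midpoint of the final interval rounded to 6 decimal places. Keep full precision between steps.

2.396719

f(1.960000) = -6.470464, f(4.110000) = 55.426531 (opposite signs)
step 1: m = 3.035000, f(m) = 13.956068 > 0 → root in [1.960000, 3.035000]
step 2: m = 2.497500, f(m) = 1.578172 > 0 → root in [1.960000, 2.497500]
step 3: m = 2.228750, f(m) = -2.929071 < 0 → root in [2.228750, 2.497500]
step 4: m = 2.363125, f(m) = -0.803460 < 0 → root in [2.363125, 2.497500]
step 5: m = 2.430313, f(m) = 0.354444 > 0 → root in [2.363125, 2.430313]
Midpoint of [2.363125, 2.430313] = 2.396719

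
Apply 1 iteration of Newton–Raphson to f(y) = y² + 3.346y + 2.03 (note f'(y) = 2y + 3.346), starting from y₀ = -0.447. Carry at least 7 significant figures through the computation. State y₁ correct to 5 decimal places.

-0.74641

y_0 = -0.447000: f = 0.734147, f' = 2.452000 → y_1 = -0.447000 - (0.734147)/(2.452000) = -0.746407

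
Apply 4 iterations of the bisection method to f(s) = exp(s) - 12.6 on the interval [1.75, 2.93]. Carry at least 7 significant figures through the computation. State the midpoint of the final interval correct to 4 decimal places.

f(1.750000) = -6.845397, f(2.930000) = 6.127630 (opposite signs)
step 1: m = 2.340000, f(m) = -2.218763 < 0 → root in [2.340000, 2.930000]
step 2: m = 2.635000, f(m) = 1.343312 > 0 → root in [2.340000, 2.635000]
step 3: m = 2.487500, f(m) = -0.568839 < 0 → root in [2.487500, 2.635000]
step 4: m = 2.561250, f(m) = 0.351997 > 0 → root in [2.487500, 2.561250]
Midpoint of [2.487500, 2.561250] = 2.524375

2.5244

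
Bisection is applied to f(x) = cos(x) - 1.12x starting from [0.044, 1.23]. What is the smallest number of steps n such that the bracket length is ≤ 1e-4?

14

Initial width b − a = 1.23 − 0.044 = 1.186000.
After n steps the width is (b−a)/2^n; need (b−a)/2^n ≤ 1e-4.
So n ≥ log₂(1.186000/1e-4) = log₂(11860.0000) ≈ 13.5338.
Hence n = 14.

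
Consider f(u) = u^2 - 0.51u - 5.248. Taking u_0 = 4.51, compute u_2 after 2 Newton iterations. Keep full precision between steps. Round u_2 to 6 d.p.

2.596277

Newton update: u ← u − f(u)/f'(u).
f'(u) = 2u - 0.51
u_0 = 4.510000: f = 12.792000, f' = 8.510000 → u_1 = 4.510000 - (12.792000)/(8.510000) = 3.006827
u_1 = 3.006827: f = 2.259528, f' = 5.503655 → u_2 = 3.006827 - (2.259528)/(5.503655) = 2.596277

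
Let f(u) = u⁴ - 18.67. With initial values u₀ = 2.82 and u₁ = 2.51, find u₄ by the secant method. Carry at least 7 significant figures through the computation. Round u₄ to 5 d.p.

Secant update: u_(k+1) = u_k − f(u_k)·(u_k − u_(k-1))/(f(u_k) − f(u_(k-1))).
f(u_0) = 44.570666, f(u_1) = 21.021260
u_2 = 2.510000 - (21.021260)·(2.510000 - 2.820000)/(21.021260 - (44.570666)) = 2.233280; f(u_2) = 6.205553
u_3 = 2.233280 - (6.205553)·(2.233280 - 2.510000)/(6.205553 - (21.021260)) = 2.117376; f(u_3) = 1.429810
u_4 = 2.117376 - (1.429810)·(2.117376 - 2.233280)/(1.429810 - (6.205553)) = 2.082675; f(u_4) = 0.144229

2.08268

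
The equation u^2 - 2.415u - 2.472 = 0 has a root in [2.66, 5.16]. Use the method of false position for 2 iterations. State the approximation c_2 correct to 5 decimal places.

3.12366

f(2.660000) = -1.820300, f(5.160000) = 11.692200
step 1: c = 2.996781, f(c) = -0.728531 < 0 → new bracket [2.996781, 5.160000]
step 2: c = 3.123663, f(c) = -0.258375 < 0 → new bracket [3.123663, 5.160000]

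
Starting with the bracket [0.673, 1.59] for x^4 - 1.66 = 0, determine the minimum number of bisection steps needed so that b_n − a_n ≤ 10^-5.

17

Initial width b − a = 1.59 − 0.673 = 0.917000.
After n steps the width is (b−a)/2^n; need (b−a)/2^n ≤ 10^-5.
So n ≥ log₂(0.917000/10^-5) = log₂(91700.0000) ≈ 16.4846.
Hence n = 17.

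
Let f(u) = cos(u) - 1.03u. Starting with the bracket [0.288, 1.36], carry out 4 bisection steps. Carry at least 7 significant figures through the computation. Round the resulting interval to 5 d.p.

f(0.288000) = 0.662174, f(1.360000) = -1.191561 (opposite signs)
step 1: m = 0.824000, f(m) = -0.169429 < 0 → root in [0.288000, 0.824000]
step 2: m = 0.556000, f(m) = 0.276693 > 0 → root in [0.556000, 0.824000]
step 3: m = 0.690000, f(m) = 0.060546 > 0 → root in [0.690000, 0.824000]
step 4: m = 0.757000, f(m) = -0.052810 < 0 → root in [0.690000, 0.757000]

[0.69000, 0.75700]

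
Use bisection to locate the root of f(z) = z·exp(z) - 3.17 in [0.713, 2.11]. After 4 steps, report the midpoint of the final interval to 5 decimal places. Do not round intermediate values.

1.10591

f(0.713000) = -1.715407, f(2.110000) = 14.233789 (opposite signs)
step 1: m = 1.411500, f(m) = 2.620120 > 0 → root in [0.713000, 1.411500]
step 2: m = 1.062250, f(m) = -0.097046 < 0 → root in [1.062250, 1.411500]
step 3: m = 1.236875, f(m) = 1.090826 > 0 → root in [1.062250, 1.236875]
step 4: m = 1.149563, f(m) = 0.458952 > 0 → root in [1.062250, 1.149563]
Midpoint of [1.062250, 1.149563] = 1.105906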